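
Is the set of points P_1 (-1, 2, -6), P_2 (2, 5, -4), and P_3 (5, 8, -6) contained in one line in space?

P_1P_2 = (3, 3, 2), P_1P_3 = (6, 6, 0).
P_1P_2 × P_1P_3 = (-12, 12, 0).
The cross product is nonzero, so the points do not lie on one line.

No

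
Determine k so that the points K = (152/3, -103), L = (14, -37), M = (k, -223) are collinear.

Collinearity: (M − K) must be parallel to (L − K) = (-110/3, 66).
Cross-multiplying the components: (k − 152/3)·(66) = (-120)·(-110/3).
Solving gives k = 352/3.

352/3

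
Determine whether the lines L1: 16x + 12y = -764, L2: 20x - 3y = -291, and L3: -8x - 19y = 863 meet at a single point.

Intersecting L1 and L2: solving the 2×2 system gives (x, y) = (-241/12, -332/9).
Substitute into L3: (-8)(-241/12) + (-19)(-332/9) = 7754/9.
But L3 requires 863 ≠ 7754/9, so the three lines have no common point.

No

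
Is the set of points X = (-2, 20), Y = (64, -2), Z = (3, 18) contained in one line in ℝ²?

XY = (66, -22), XZ = (5, -2).
If collinear, XZ would be a scalar multiple of XY. But (66)·(-2) ≠ (-22)·(5) (difference -22), so they are not parallel; the points are not collinear.

No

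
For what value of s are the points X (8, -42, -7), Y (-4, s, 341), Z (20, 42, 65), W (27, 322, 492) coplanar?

Coplanarity ⇔ det[XY; XZ; XW] = 0.
Expanding, this is linear in s: (-4620)s + (582120) = 0.
So s = 126.

126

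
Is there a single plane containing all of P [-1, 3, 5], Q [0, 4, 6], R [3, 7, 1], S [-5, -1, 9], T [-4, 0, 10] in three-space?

Yes

The plane through P, Q, R has normal n = PQ × PR = (-8, 8, 0) and equation n·X = 32.
Checking the remaining points: n·S = 32, n·T = 32.
All equal 32, so all 5 points lie in one plane.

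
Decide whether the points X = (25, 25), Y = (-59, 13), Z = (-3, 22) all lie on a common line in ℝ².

No

XY = (-84, -12), XZ = (-28, -3).
Twice the signed area of △XYZ is (-84)(-3) − (-12)(-28) = -84.
The area is nonzero, so the three points are not collinear.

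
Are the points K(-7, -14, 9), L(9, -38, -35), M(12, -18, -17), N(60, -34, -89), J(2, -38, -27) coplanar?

Yes

The plane through K, L, M has normal n = KL × KM = (448, -420, 392) and equation n·P = 6272.
Checking the remaining points: n·N = 6272, n·J = 6272.
All equal 6272, so all 5 points lie in one plane.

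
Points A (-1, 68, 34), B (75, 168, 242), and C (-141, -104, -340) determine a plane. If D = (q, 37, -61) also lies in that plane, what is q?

-42

The plane through A, B, C has equation −1624x − 696y + 928z = -14152.
Substituting D: (-1624)q + (-82360) = -14152, so q = -42.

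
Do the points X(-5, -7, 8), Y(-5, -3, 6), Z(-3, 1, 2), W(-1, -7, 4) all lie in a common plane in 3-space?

Yes

The four points are coplanar iff the 3×3 determinant with rows XY, XZ, XW is zero.
Rows: (0, 4, -2), (2, 8, -6), (4, 0, -4).
Expanding along the first row: (0)(-32) − (4)(16) + (-2)(-32) = 0.
Zero determinant ⇒ coplanar.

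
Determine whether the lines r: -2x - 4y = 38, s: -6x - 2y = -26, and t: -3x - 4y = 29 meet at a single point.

Yes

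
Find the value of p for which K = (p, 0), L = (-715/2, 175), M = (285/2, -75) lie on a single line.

-15/2

The three points are collinear iff det[KL; KM] = 0.
This determinant is linear in p: (250)p + (1875) = 0, so p = -15/2.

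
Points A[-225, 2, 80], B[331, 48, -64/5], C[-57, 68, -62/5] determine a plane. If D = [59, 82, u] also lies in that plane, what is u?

-186/5

A normal to the plane is n = AB × AC = (9372/5, 35784, 28968).
D lies in the plane iff n · AD = 0.
This gives (28968)u + (5388048/5) = 0, so u = -186/5.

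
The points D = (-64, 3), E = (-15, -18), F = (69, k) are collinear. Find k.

The three points are collinear iff det[DE; DF] = 0.
This determinant is linear in k: (49)k + (2646) = 0, so k = -54.

-54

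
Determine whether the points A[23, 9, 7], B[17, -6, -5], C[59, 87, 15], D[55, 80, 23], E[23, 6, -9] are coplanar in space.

The plane through A, B, C has normal n = AB × AC = (816, -384, 72) and equation n·P = 15816.
Checking the remaining points: n·D = 15816, n·E = 15816.
All equal 15816, so all 5 points lie in one plane.

Yes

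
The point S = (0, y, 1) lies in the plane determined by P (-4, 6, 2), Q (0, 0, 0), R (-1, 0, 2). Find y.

Coplanarity requires PQ · (PR × PS) = 0.
PQ = (4, -6, -2), PR = (3, -6, 0); the triple product is linear in y with coefficient -6 and constant term -6.
Setting it to zero: y = -1.

-1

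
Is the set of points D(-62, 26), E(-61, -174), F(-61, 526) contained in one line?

No

DE = (1, -200), DF = (1, 500).
det[DE; DF] = (1)(500) − (-200)(1) = 700.
The determinant is nonzero, so they are not collinear.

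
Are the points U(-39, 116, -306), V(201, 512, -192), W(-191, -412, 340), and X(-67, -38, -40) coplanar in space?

With U as base: UV = (240, 396, 114), UW = (-152, -528, 646), UX = (-28, -154, 266).
UW × UX = (-40964, 22344, 8624).
UV · (UW × UX) = 0.
The scalar triple product vanishes, so the four points are coplanar.

Yes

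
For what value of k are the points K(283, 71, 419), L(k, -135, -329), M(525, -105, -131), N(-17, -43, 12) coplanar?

-372

Coplanarity ⇔ det[KL; KM; KN] = 0.
Expanding, this is linear in k: (8932)k + (3322704) = 0.
So k = -372.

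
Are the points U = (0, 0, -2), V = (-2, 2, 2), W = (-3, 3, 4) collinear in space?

Yes

UV = (-2, 2, 4), UW = (-3, 3, 6).
Each component of UW is 3/2 times the corresponding component of UV, so UW = 3/2·UV and the points are collinear.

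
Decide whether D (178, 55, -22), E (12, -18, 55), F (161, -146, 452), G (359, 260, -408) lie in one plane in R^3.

Yes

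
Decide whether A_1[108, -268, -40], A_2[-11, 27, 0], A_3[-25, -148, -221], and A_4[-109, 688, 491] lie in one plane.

No

With A_1 as base: A_1A_2 = (-119, 295, 40), A_1A_3 = (-133, 120, -181), A_1A_4 = (-217, 956, 531).
A_1A_3 × A_1A_4 = (236756, 109900, -101108).
A_1A_2 · (A_1A_3 × A_1A_4) = 202216.
Since 202216 ≠ 0, the four points are not coplanar.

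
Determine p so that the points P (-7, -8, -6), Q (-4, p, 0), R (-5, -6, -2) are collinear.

-5

Direction PR = (2, 2, 4). From the x-coordinate of Q, the parameter along the line is τ = (-4 − (-7))/2 = 3/2.
Then p = (-8) + 3/2·(2) = -5.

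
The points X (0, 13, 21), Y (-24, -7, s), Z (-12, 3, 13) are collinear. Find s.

Direction XZ = (-12, -10, -8). From the x-coordinate of Y, the parameter along the line is τ = (-24 − 0)/(-12) = 2.
Then s = 21 + 2·(-8) = 5.

5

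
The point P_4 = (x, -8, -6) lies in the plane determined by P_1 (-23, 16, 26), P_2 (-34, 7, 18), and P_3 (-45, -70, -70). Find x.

The plane through P_1, P_2, P_3 has equation 176x − 880y + 748z = 1320.
Substituting P_4: (176)x + (2552) = 1320, so x = -7.

-7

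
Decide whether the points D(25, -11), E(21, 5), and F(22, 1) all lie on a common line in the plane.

Yes

DE = (-4, 16), DF = (-3, 12).
Twice the signed area of △DEF is (-4)(12) − (16)(-3) = 0.
The triangle is degenerate (zero area), so the points are collinear.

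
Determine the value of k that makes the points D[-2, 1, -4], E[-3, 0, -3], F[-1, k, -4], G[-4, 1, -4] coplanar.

Normal to plane DEG: n = (0, -2, -2); plane equation n·P = 6.
Requiring n·F = 6: (-2)k + (8) = 6.
So k = 1.

1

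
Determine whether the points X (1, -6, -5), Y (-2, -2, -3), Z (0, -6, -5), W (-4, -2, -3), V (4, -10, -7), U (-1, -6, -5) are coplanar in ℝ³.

Yes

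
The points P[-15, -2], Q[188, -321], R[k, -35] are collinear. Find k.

The three points are collinear iff det[PQ; PR] = 0.
This determinant is linear in k: (319)k + (-1914) = 0, so k = 6.

6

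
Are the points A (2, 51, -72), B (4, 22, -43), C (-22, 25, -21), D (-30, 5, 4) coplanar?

No

With A as base: AB = (2, -29, 29), AC = (-24, -26, 51), AD = (-32, -46, 76).
AC × AD = (370, 192, 272).
AB · (AC × AD) = 3060.
Since 3060 ≠ 0, the four points are not coplanar.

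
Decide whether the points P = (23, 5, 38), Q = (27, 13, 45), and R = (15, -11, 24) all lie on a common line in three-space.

Yes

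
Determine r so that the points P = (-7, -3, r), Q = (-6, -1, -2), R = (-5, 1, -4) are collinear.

Collinearity requires PQ × PR = 0; each component is linear in r.
The x-component gives (2)r + (0) = 0, so r = 0.
The remaining components then also vanish.

0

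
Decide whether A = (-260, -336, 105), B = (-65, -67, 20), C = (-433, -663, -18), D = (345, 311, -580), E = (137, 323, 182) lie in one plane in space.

Yes

The plane through A, B, C has normal n = AB × AC = (-60882, 38690, -17228) and equation n·P = 1020540.
Checking the remaining points: n·D = 1020540, n·E = 1020540.
All equal 1020540, so all 5 points lie in one plane.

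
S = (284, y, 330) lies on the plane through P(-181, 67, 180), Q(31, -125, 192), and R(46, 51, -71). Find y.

-443

Coplanarity requires PQ · (PR × PS) = 0.
PQ = (212, -192, 12), PR = (227, -16, -251); the triple product is linear in y with coefficient 55936 and constant term 24779648.
Setting it to zero: y = -443.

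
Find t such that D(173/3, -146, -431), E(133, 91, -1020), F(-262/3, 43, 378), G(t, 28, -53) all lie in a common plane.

-17

The points are coplanar iff DE · (DF × DG) = 0.
Expanding, this is linear in t: (303054)t + (5151918) = 0.
So t = -17.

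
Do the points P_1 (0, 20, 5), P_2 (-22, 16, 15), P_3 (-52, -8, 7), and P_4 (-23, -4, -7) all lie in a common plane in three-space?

With P_1 as base: P_1P_2 = (-22, -4, 10), P_1P_3 = (-52, -28, 2), P_1P_4 = (-23, -24, -12).
P_1P_3 × P_1P_4 = (384, -670, 604).
P_1P_2 · (P_1P_3 × P_1P_4) = 272.
Since 272 ≠ 0, the four points are not coplanar.

No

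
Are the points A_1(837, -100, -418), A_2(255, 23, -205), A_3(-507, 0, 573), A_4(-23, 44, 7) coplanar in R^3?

A normal to the plane through A_1, A_2, A_3 is n = A_1A_2 × A_1A_3 = (100593, 290490, 107112).
The plane has equation n·P = 10374525. For A_4: n·A_4 = 11217705.
11217705 ≠ 10374525, so A_4 is off the plane.

No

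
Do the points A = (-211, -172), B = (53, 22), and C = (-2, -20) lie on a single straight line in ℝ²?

No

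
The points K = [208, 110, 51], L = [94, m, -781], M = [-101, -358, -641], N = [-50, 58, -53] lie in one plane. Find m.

-475

Normal to plane KMN: n = (12688, 146400, -104676); plane equation n·P = 13404628.
Requiring n·L = 13404628: (146400)m + (82944628) = 13404628.
So m = -475.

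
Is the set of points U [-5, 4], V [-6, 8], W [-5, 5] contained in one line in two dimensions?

No

UV = (-1, 4), UW = (0, 1).
det[UV; UW] = (-1)(1) − (4)(0) = -1.
The determinant is nonzero, so they are not collinear.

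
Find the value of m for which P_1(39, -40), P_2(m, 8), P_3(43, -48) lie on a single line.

15

Collinearity: (P_2 − P_1) must be parallel to (P_3 − P_1) = (4, -8).
Cross-multiplying the components: (m − 39)·(-8) = (48)·(4).
Solving gives m = 15.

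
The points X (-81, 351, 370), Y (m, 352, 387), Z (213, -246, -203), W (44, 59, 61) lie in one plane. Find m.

Normal to plane XZW: n = (17157, 19221, -11223); plane equation n·P = 1204344.
Requiring n·Y = 1204344: (17157)m + (2422491) = 1204344.
So m = -71.

-71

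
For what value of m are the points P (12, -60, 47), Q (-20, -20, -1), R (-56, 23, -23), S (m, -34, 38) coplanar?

-10

Normal to plane PQR: n = (1184, 1024, 64); plane equation n·X = -44224.
Requiring n·S = -44224: (1184)m + (-32384) = -44224.
So m = -10.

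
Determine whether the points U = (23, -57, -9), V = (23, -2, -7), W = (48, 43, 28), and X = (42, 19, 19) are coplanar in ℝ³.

No

With U as base: UV = (0, 55, 2), UW = (25, 100, 37), UX = (19, 76, 28).
UW × UX = (-12, 3, 0).
UV · (UW × UX) = 165.
Since 165 ≠ 0, the four points are not coplanar.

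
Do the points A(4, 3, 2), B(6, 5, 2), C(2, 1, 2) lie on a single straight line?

Yes

AB = (2, 2, 0), AC = (-2, -2, 0).
AB × AC = (0, 0, 0).
The cross product vanishes, so the three points are collinear.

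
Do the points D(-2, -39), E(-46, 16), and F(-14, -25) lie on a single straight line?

DE = (-44, 55), DF = (-12, 14).
det[DE; DF] = (-44)(14) − (55)(-12) = 44.
The determinant is nonzero, so they are not collinear.

No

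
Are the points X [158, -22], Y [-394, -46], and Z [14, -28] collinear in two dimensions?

XY = (-552, -24), XZ = (-144, -6).
det[XY; XZ] = (-552)(-6) − (-24)(-144) = -144.
The determinant is nonzero, so they are not collinear.

No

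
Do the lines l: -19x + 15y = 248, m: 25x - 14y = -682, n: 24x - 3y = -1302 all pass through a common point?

Intersecting l and m: solving the 2×2 system gives (x, y) = (-62, -62).
Substitute into n: (24)(-62) + (-3)(-62) = -1302.
This equals -1302, so (-62, -62) lies on all three lines and they are concurrent.

Yes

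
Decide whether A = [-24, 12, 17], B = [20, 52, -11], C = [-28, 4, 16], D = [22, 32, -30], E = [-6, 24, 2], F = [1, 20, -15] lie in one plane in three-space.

No

The plane through A, B, C has normal n = AB × AC = (-264, 156, -192) and equation n·P = 4944.
Checking the remaining points: n·D = 4944, n·E = 4944, n·F = 5736.
Since n·F = 5736 ≠ 4944, F is off the plane and the points are not all coplanar.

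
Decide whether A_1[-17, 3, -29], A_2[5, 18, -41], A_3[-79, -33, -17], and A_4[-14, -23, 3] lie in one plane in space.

A normal to the plane through A_1, A_2, A_3 is n = A_1A_2 × A_1A_3 = (-252, 480, 138).
The plane has equation n·P = 1722. For A_4: n·A_4 = -7098.
-7098 ≠ 1722, so A_4 is off the plane.

No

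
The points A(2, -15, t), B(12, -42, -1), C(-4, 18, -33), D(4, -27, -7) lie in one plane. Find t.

The points are coplanar iff AB · (AC × AD) = 0.
Expanding, this is linear in t: (-240)t + (-3360) = 0.
So t = -14.

-14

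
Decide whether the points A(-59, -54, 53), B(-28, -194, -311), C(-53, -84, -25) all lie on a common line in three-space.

No

AB = (31, -140, -364), AC = (6, -30, -78).
AB × AC = (0, 234, -90).
The cross product is nonzero, so the points do not lie on one line.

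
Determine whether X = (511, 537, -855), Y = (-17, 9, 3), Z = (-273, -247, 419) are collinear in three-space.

Yes

XY = (-528, -528, 858), XZ = (-784, -784, 1274).
XY × XZ = (0, 0, 0).
The cross product vanishes, so the three points are collinear.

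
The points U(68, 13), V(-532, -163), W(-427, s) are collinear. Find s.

-661/5

Collinearity: (W − U) must be parallel to (V − U) = (-600, -176).
Cross-multiplying the components: (s − 13)·(-600) = (-495)·(-176).
Solving gives s = -661/5.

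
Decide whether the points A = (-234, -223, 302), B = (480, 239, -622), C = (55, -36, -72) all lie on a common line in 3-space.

Yes

AB = (714, 462, -924), AC = (289, 187, -374).
Each component of AC is 17/42 times the corresponding component of AB, so AC = 17/42·AB and the points are collinear.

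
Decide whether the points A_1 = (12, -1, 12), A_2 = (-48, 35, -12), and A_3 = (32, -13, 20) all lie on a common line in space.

A_1A_2 = (-60, 36, -24), A_1A_3 = (20, -12, 8).
Each component of A_1A_3 is -1/3 times the corresponding component of A_1A_2, so A_1A_3 = -1/3·A_1A_2 and the points are collinear.

Yes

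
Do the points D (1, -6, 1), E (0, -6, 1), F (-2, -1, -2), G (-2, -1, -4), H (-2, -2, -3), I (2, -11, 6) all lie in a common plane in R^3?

No

The plane through D, E, F has normal n = DE × DF = (0, -3, -5) and equation n·P = 13.
Checking the remaining points: n·G = 23, n·H = 21, n·I = 3.
Since n·G = 23 ≠ 13, G is off the plane and the points are not all coplanar.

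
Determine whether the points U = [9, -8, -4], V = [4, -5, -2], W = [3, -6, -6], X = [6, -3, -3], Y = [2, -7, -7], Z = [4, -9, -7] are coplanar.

No

The plane through U, V, W has normal n = UV × UW = (-10, -22, 8) and equation n·P = 54.
Checking the remaining points: n·X = -18, n·Y = 78, n·Z = 102.
Since n·X = -18 ≠ 54, X is off the plane and the points are not all coplanar.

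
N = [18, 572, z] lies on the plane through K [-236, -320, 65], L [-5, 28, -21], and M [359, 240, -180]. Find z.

The plane through K, L, M has equation −37100x + 5425y − 77700z = 1969100.
Substituting N: (-77700)z + (2435300) = 1969100, so z = 6.

6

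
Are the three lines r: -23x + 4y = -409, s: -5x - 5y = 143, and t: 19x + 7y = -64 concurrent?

Intersecting r and s: solving the 2×2 system gives (x, y) = (491/45, -1778/45).
Substitute into t: (19)(491/45) + (7)(-1778/45) = -1039/15.
But t requires -64 ≠ -1039/15, so the three lines have no common point.

No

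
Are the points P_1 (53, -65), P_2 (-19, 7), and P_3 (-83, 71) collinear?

P_1P_2 = (-72, 72), P_1P_3 = (-136, 136).
det[P_1P_2; P_1P_3] = (-72)(136) − (72)(-136) = 0.
The determinant is zero, so the points are collinear.

Yes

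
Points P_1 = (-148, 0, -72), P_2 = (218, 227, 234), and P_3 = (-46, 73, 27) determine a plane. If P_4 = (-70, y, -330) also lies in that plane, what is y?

-181

The plane through P_1, P_2, P_3 has equation 135x − 5022y + 3564z = -276588.
Substituting P_4: (-5022)y + (-1185570) = -276588, so y = -181.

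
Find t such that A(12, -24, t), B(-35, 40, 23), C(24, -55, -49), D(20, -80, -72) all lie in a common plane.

-24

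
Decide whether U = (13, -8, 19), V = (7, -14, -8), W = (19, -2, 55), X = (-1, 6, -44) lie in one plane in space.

The four points are coplanar iff the 3×3 determinant with rows UV, UW, UX is zero.
Rows: (-6, -6, -27), (6, 6, 36), (-14, 14, -63).
Expanding along the first row: (-6)(-882) − (-6)(126) + (-27)(168) = 1512.
Nonzero ⇒ not coplanar.

No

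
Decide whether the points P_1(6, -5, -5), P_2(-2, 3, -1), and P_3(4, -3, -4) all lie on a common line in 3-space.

Yes

P_1P_2 = (-8, 8, 4), P_1P_3 = (-2, 2, 1).
P_1P_2 × P_1P_3 = (0, 0, 0).
The cross product vanishes, so the three points are collinear.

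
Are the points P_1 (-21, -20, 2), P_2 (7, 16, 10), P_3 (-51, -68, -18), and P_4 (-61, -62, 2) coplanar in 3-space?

A normal to the plane through P_1, P_2, P_3 is n = P_1P_2 × P_1P_3 = (-336, 320, -264).
The plane has equation n·P = 128. For P_4: n·P_4 = 128.
Equal, so P_4 lies in the plane and all four are coplanar.

Yes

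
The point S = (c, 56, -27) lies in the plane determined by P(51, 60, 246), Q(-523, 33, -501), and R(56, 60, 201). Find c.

A normal to the plane is n = PQ × PR = (1215, -29565, 135).
S lies in the plane iff n · PS = 0.
This gives (1215)c + (19440) = 0, so c = -16.

-16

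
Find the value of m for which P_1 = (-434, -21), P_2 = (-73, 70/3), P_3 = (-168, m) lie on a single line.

Collinearity: (P_3 − P_1) must be parallel to (P_2 − P_1) = (361, 133/3).
Cross-multiplying the components: (m − (-21))·(361) = (266)·(133/3).
Solving gives m = 35/3.

35/3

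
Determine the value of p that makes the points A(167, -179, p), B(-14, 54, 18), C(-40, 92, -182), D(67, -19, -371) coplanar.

Coplanarity ⇔ det[AB; AC; AD] = 0.
Expanding, this is linear in p: (1180)p + (-834260) = 0.
So p = 707.

707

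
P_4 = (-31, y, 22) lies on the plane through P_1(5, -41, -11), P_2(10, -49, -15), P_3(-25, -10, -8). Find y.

20

Coplanarity requires P_1P_2 · (P_1P_3 × P_1P_4) = 0.
P_1P_2 = (5, -8, -4), P_1P_3 = (-30, 31, 3); the triple product is linear in y with coefficient 105 and constant term -2100.
Setting it to zero: y = 20.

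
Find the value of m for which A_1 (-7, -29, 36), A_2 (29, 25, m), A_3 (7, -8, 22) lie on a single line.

Collinearity requires A_1A_2 × A_1A_3 = 0; each component is linear in m.
The x-component gives (-21)m + (0) = 0, so m = 0.
The remaining components then also vanish.

0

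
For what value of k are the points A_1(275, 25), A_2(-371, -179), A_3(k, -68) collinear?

Collinearity: (A_3 − A_1) must be parallel to (A_2 − A_1) = (-646, -204).
Cross-multiplying the components: (k − 275)·(-204) = (-93)·(-646).
Solving gives k = -39/2.

-39/2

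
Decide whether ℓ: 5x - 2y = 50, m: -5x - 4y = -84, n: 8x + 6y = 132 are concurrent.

No

Intersecting ℓ and m: solving the 2×2 system gives (x, y) = (184/15, 17/3).
Substitute into n: (8)(184/15) + (6)(17/3) = 1982/15.
But n requires 132 ≠ 1982/15, so the three lines have no common point.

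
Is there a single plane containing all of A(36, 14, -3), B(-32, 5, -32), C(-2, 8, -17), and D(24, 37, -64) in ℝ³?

The four points are coplanar iff the 3×3 determinant with rows AB, AC, AD is zero.
Rows: (-68, -9, -29), (-38, -6, -14), (-12, 23, -61).
Expanding along the first row: (-68)(688) − (-9)(2150) + (-29)(-946) = 0.
Zero determinant ⇒ coplanar.

Yes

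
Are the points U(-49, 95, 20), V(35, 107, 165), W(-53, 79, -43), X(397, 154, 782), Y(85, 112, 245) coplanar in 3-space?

The plane through U, V, W has normal n = UV × UW = (1564, 4712, -1296) and equation n·P = 345084.
Checking the remaining points: n·X = 333084, n·Y = 343164.
Since n·X = 333084 ≠ 345084, X is off the plane and the points are not all coplanar.

No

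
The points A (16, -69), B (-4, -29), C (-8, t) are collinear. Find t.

The three points are collinear iff det[AB; AC] = 0.
This determinant is linear in t: (-20)t + (-420) = 0, so t = -21.

-21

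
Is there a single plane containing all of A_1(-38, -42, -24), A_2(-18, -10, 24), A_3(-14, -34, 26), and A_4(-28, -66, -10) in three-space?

Yes

A normal to the plane through A_1, A_2, A_3 is n = A_1A_2 × A_1A_3 = (1216, 152, -608).
The plane has equation n·P = -38000. For A_4: n·A_4 = -38000.
Equal, so A_4 lies in the plane and all four are coplanar.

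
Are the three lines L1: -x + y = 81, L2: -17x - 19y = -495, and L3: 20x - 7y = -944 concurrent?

Yes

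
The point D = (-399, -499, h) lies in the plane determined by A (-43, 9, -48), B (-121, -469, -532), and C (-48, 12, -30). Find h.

182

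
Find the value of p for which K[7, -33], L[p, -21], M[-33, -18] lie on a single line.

-25

Collinearity: (L − K) must be parallel to (M − K) = (-40, 15).
Cross-multiplying the components: (p − 7)·(15) = (12)·(-40).
Solving gives p = -25.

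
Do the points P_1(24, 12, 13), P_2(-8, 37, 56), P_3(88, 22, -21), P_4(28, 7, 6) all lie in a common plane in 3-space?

The four points are coplanar iff the 3×3 determinant with rows P_1P_2, P_1P_3, P_1P_4 is zero.
Rows: (-32, 25, 43), (64, 10, -34), (4, -5, -7).
Expanding along the first row: (-32)(-240) − (25)(-312) + (43)(-360) = 0.
Zero determinant ⇒ coplanar.

Yes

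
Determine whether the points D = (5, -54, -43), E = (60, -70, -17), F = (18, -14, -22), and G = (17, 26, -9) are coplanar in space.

Yes

The four points are coplanar iff the 3×3 determinant with rows DE, DF, DG is zero.
Rows: (55, -16, 26), (13, 40, 21), (12, 80, 34).
Expanding along the first row: (55)(-320) − (-16)(190) + (26)(560) = 0.
Zero determinant ⇒ coplanar.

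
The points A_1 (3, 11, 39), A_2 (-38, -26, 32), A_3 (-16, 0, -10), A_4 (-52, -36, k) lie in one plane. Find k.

10

The points are coplanar iff A_1A_2 · (A_1A_3 × A_1A_4) = 0.
Expanding, this is linear in k: (-252)k + (2520) = 0.
So k = 10.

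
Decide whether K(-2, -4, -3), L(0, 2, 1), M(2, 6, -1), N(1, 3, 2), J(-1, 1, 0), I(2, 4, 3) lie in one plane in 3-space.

No

The plane through K, L, M has normal n = KL × KM = (-28, 12, -4) and equation n·P = 20.
Checking the remaining points: n·N = 0, n·J = 40, n·I = -20.
Since n·N = 0 ≠ 20, N is off the plane and the points are not all coplanar.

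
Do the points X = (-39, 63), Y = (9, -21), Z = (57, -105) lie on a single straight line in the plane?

XY = (48, -84), XZ = (96, -168).
Checking proportionality: XZ = 2·XY, so the vectors are parallel and the points are collinear.

Yes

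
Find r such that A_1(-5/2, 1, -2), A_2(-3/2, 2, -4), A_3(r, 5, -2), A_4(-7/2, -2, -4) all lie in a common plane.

-1/2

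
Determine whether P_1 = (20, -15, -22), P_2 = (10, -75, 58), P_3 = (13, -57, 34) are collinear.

Yes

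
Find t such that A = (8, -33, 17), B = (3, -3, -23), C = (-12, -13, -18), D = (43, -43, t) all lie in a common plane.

47

Normal to plane ABC: n = (-250, 625, 500); plane equation n·P = -14125.
Requiring n·D = -14125: (500)t + (-37625) = -14125.
So t = 47.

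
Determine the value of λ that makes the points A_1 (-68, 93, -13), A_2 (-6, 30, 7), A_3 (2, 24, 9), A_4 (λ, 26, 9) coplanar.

Coplanarity ⇔ det[A_1A_2; A_1A_3; A_1A_4] = 0.
Expanding, this is linear in λ: (-6)λ + (84) = 0.
So λ = 14.

14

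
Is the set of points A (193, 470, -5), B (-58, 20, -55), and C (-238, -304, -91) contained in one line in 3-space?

No

AB = (-251, -450, -50), AC = (-431, -774, -86).
AB × AC = (0, -36, 324).
The cross product is nonzero, so the points do not lie on one line.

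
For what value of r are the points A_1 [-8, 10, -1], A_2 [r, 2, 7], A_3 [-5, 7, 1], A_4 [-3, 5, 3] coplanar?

Normal to plane A_1A_3A_4: n = (-2, -2, 0); plane equation n·P = -4.
Requiring n·A_2 = -4: (-2)r + (-4) = -4.
So r = 0.

0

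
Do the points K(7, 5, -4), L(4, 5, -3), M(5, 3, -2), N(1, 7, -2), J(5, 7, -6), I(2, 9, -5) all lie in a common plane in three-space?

No

The plane through K, L, M has normal n = KL × KM = (2, 4, 6) and equation n·P = 10.
Checking the remaining points: n·N = 18, n·J = 2, n·I = 10.
Since n·N = 18 ≠ 10, N is off the plane and the points are not all coplanar.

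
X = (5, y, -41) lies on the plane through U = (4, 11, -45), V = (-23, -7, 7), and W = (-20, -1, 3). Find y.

25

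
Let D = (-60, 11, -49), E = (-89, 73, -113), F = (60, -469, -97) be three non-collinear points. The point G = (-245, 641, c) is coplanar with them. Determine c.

-129

Coplanarity requires DE · (DF × DG) = 0.
DE = (-29, 62, -64), DF = (120, -480, -48); the triple product is linear in c with coefficient 6480 and constant term 835920.
Setting it to zero: c = -129.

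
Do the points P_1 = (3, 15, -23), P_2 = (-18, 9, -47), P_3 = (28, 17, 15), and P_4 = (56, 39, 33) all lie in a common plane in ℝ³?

No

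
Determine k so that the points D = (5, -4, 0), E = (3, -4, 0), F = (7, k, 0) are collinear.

Collinearity requires DE × DF = 0; each component is linear in k.
The z-component gives (-2)k + (-8) = 0, so k = -4.
The remaining components then also vanish.

-4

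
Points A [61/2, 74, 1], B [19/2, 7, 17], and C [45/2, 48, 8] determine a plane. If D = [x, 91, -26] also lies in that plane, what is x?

63/2

Coplanarity requires AB · (AC × AD) = 0.
AB = (-21, -67, 16), AC = (-8, -26, 7); the triple product is linear in x with coefficient -53 and constant term 3339/2.
Setting it to zero: x = 63/2.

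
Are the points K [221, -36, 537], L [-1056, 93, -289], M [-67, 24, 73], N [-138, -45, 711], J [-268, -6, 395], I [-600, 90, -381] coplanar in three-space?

The plane through K, L, M has normal n = KL × KM = (-10296, -354640, -39468) and equation n·P = -10702692.
Checking the remaining points: n·N = -10682100, n·J = -10702692, n·I = -10702692.
Since n·N = -10682100 ≠ -10702692, N is off the plane and the points are not all coplanar.

No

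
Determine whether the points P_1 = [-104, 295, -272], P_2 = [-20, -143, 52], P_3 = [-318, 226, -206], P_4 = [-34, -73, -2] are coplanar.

The four points are coplanar iff the 3×3 determinant with rows P_1P_2, P_1P_3, P_1P_4 is zero.
Rows: (84, -438, 324), (-214, -69, 66), (70, -368, 270).
Expanding along the first row: (84)(5658) − (-438)(-62400) + (324)(83582) = 224640.
Nonzero ⇒ not coplanar.

No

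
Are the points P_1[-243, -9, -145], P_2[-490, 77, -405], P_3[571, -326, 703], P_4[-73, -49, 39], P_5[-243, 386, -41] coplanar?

Yes

The plane through P_1, P_2, P_3 has normal n = P_1P_2 × P_1P_3 = (-9492, -2184, 8295) and equation n·P = 1123437.
Checking the remaining points: n·P_4 = 1123437, n·P_5 = 1123437.
All equal 1123437, so all 5 points lie in one plane.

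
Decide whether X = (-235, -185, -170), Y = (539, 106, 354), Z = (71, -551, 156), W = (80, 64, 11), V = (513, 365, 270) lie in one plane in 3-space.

Yes

The plane through X, Y, Z has normal n = XY × XZ = (286650, -91980, -372330) and equation n·P = 12949650.
Checking the remaining points: n·W = 12949650, n·V = 12949650.
All equal 12949650, so all 5 points lie in one plane.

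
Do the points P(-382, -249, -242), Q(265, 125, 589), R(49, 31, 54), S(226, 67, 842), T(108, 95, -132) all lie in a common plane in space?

No

The plane through P, Q, R has normal n = PQ × PR = (-121976, 166649, 19966) and equation n·X = 267459.
Checking the remaining points: n·S = 410279, n·T = 22735.
Since n·S = 410279 ≠ 267459, S is off the plane and the points are not all coplanar.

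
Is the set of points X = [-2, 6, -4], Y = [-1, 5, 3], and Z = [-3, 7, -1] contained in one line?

XY = (1, -1, 7), XZ = (-1, 1, 3).
Comparing components 2 and 3: (-1)(3) − (7)(1) = -10 ≠ 0, so XY and XZ are not parallel and the points are not collinear.

No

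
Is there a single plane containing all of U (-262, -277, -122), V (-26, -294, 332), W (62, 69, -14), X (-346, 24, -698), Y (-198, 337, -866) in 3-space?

The plane through U, V, W has normal n = UV × UW = (-158920, 121608, 87164) and equation n·P = -2682384.
Checking the remaining points: n·X = -2935560, n·Y = -3035968.
Since n·X = -2935560 ≠ -2682384, X is off the plane and the points are not all coplanar.

No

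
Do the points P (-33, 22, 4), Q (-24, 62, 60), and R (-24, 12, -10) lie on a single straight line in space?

No

PQ = (9, 40, 56), PR = (9, -10, -14).
Comparing components 3 and 1: (56)(9) − (9)(-14) = 630 ≠ 0, so PQ and PR are not parallel and the points are not collinear.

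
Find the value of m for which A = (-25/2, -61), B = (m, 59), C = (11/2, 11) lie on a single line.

35/2

Collinearity: (B − A) must be parallel to (C − A) = (18, 72).
Cross-multiplying the components: (m − (-25/2))·(72) = (120)·(18).
Solving gives m = 35/2.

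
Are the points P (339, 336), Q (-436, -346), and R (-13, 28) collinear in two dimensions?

No

PQ = (-775, -682), PR = (-352, -308).
det[PQ; PR] = (-775)(-308) − (-682)(-352) = -1364.
The determinant is nonzero, so they are not collinear.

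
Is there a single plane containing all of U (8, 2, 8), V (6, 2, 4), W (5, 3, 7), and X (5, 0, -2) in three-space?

The four points are coplanar iff the 3×3 determinant with rows UV, UW, UX is zero.
Rows: (-2, 0, -4), (-3, 1, -1), (-3, -2, -10).
Expanding along the first row: (-2)(-12) − (0)(27) + (-4)(9) = -12.
Nonzero ⇒ not coplanar.

No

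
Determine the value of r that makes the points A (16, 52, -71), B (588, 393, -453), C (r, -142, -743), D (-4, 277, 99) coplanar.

528

Normal to plane ABD: n = (143920, -89600, 135520); plane equation n·P = -11978400.
Requiring n·C = -11978400: (143920)r + (-87968160) = -11978400.
So r = 528.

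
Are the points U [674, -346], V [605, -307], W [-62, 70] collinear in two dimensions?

UV = (-69, 39), UW = (-736, 416).
Twice the signed area of △UVW is (-69)(416) − (39)(-736) = 0.
The triangle is degenerate (zero area), so the points are collinear.

Yes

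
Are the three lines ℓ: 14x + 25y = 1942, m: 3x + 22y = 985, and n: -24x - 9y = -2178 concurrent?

No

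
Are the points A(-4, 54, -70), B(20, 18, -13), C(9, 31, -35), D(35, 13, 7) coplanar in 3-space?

With A as base: AB = (24, -36, 57), AC = (13, -23, 35), AD = (39, -41, 77).
AC × AD = (-336, 364, 364).
AB · (AC × AD) = -420.
Since -420 ≠ 0, the four points are not coplanar.

No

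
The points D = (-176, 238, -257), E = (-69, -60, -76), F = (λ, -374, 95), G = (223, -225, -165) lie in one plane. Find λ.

68

Normal to plane DEG: n = (56387, 62375, 69361); plane equation n·P = -12904639.
Requiring n·F = -12904639: (56387)λ + (-16738955) = -12904639.
So λ = 68.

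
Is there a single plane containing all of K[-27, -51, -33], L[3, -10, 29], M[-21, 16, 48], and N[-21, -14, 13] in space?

Yes

With K as base: KL = (30, 41, 62), KM = (6, 67, 81), KN = (6, 37, 46).
KM × KN = (85, 210, -180).
KL · (KM × KN) = 0.
The scalar triple product vanishes, so the four points are coplanar.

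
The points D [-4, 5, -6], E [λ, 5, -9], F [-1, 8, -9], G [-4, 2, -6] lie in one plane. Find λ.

-1

Normal to plane DFG: n = (-9, 0, -9); plane equation n·P = 90.
Requiring n·E = 90: (-9)λ + (81) = 90.
So λ = -1.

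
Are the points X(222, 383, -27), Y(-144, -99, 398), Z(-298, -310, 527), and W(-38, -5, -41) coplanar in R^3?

No

With X as base: XY = (-366, -482, 425), XZ = (-520, -693, 554), XW = (-260, -388, -14).
XZ × XW = (224654, -151320, 21580).
XY · (XZ × XW) = -115624.
Since -115624 ≠ 0, the four points are not coplanar.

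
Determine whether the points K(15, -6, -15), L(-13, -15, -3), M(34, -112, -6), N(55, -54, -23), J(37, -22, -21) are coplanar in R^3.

No

The plane through K, L, M has normal n = KL × KM = (1191, 480, 3139) and equation n·P = -32100.
Checking the remaining points: n·N = -32612, n·J = -32412.
Since n·N = -32612 ≠ -32100, N is off the plane and the points are not all coplanar.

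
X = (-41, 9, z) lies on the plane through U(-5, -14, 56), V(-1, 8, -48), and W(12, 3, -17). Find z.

-74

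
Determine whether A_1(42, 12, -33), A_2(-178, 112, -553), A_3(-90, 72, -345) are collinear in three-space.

Yes

A_1A_2 = (-220, 100, -520), A_1A_3 = (-132, 60, -312).
A_1A_2 × A_1A_3 = (0, 0, 0).
The cross product vanishes, so the three points are collinear.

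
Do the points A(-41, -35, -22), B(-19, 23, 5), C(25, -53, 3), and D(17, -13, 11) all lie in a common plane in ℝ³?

With A as base: AB = (22, 58, 27), AC = (66, -18, 25), AD = (58, 22, 33).
AC × AD = (-1144, -728, 2496).
AB · (AC × AD) = 0.
The scalar triple product vanishes, so the four points are coplanar.

Yes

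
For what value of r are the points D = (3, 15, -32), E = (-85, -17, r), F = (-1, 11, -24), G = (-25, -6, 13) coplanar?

56

The points are coplanar iff DE · (DF × DG) = 0.
Expanding, this is linear in r: (-28)r + (1568) = 0.
So r = 56.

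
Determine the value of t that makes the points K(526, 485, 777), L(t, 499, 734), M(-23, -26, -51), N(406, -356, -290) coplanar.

367

The points are coplanar iff KL · (KM × KN) = 0.
Expanding, this is linear in t: (-151111)t + (55457737) = 0.
So t = 367.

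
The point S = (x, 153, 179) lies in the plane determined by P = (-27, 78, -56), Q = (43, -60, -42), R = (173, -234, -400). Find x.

A normal to the plane is n = PQ × PR = (51840, 26880, 5760).
S lies in the plane iff n · PS = 0.
This gives (51840)x + (4769280) = 0, so x = -92.

-92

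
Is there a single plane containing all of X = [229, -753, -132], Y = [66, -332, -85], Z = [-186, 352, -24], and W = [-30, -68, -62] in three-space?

No

A normal to the plane through X, Y, Z is n = XY × XZ = (-6467, -1901, -5400).
The plane has equation n·P = 663310. For W: n·W = 658078.
658078 ≠ 663310, so W is off the plane.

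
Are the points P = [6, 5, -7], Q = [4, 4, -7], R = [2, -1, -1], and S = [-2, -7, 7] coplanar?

A normal to the plane through P, Q, R is n = PQ × PR = (-6, 12, 8).
The plane has equation n·X = -32. For S: n·S = -16.
-16 ≠ -32, so S is off the plane.

No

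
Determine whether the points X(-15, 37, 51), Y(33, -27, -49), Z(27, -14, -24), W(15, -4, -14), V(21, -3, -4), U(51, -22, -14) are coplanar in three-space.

Yes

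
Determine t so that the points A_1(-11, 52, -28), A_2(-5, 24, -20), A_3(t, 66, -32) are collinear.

-14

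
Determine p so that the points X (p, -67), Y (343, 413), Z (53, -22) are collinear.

23

Collinearity: (X − Y) must be parallel to (Z − Y) = (-290, -435).
Cross-multiplying the components: (p − 343)·(-435) = (-480)·(-290).
Solving gives p = 23.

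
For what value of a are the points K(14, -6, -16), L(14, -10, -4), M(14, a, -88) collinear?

18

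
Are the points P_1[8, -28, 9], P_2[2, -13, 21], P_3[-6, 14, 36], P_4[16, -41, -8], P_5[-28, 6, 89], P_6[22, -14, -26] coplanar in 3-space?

Yes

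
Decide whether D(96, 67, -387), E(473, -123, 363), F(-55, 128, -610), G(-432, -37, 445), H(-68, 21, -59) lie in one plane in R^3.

The plane through D, E, F has normal n = DE × DF = (-3380, -29179, -5693) and equation n·P = -76282.
Checking the remaining points: n·G = 6398, n·H = -47032.
Since n·G = 6398 ≠ -76282, G is off the plane and the points are not all coplanar.

No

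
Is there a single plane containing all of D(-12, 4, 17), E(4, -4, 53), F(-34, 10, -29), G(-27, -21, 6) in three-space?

Yes

The four points are coplanar iff the 3×3 determinant with rows DE, DF, DG is zero.
Rows: (16, -8, 36), (-22, 6, -46), (-15, -25, -11).
Expanding along the first row: (16)(-1216) − (-8)(-448) + (36)(640) = 0.
Zero determinant ⇒ coplanar.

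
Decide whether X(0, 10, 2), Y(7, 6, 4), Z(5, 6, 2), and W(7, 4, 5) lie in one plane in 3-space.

The four points are coplanar iff the 3×3 determinant with rows XY, XZ, XW is zero.
Rows: (7, -4, 2), (5, -4, 0), (7, -6, 3).
Expanding along the first row: (7)(-12) − (-4)(15) + (2)(-2) = -28.
Nonzero ⇒ not coplanar.

No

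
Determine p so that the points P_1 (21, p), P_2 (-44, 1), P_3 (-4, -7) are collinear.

Collinearity: (P_1 − P_2) must be parallel to (P_3 − P_2) = (40, -8).
Cross-multiplying the components: (p − 1)·(40) = (65)·(-8).
Solving gives p = -12.

-12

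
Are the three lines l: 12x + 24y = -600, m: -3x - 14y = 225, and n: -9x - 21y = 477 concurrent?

No

Intersecting l and m: solving the 2×2 system gives (x, y) = (-125/4, -75/8).
Substitute into n: (-9)(-125/4) + (-21)(-75/8) = 3825/8.
But n requires 477 ≠ 3825/8, so the three lines have no common point.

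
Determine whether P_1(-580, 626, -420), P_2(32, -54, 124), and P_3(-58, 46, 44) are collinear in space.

P_1P_2 = (612, -680, 544), P_1P_3 = (522, -580, 464).
P_1P_2 × P_1P_3 = (0, 0, 0).
The cross product vanishes, so the three points are collinear.

Yes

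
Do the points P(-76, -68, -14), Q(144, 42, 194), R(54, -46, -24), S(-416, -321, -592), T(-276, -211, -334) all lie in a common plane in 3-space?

The plane through P, Q, R has normal n = PQ × PR = (-5676, 29240, -9460) and equation n·X = -1424504.
Checking the remaining points: n·S = -1424504, n·T = -1443424.
Since n·T = -1443424 ≠ -1424504, T is off the plane and the points are not all coplanar.

No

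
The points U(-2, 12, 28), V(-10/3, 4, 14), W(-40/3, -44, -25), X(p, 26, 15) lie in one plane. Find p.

2

Normal to plane UVW: n = (-360, 88, -16); plane equation n·P = 1328.
Requiring n·X = 1328: (-360)p + (2048) = 1328.
So p = 2.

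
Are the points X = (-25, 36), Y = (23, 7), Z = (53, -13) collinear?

No

XY = (48, -29), XZ = (78, -49).
If collinear, XZ would be a scalar multiple of XY. But (48)·(-49) ≠ (-29)·(78) (difference -90), so they are not parallel; the points are not collinear.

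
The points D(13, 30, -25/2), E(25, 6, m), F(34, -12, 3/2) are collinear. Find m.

-9/2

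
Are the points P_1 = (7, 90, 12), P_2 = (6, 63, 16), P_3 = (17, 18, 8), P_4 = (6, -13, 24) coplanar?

Yes

With P_1 as base: P_1P_2 = (-1, -27, 4), P_1P_3 = (10, -72, -4), P_1P_4 = (-1, -103, 12).
P_1P_3 × P_1P_4 = (-1276, -116, -1102).
P_1P_2 · (P_1P_3 × P_1P_4) = 0.
The scalar triple product vanishes, so the four points are coplanar.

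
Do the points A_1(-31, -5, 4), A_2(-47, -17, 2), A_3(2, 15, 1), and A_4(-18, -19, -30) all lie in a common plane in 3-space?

A normal to the plane through A_1, A_2, A_3 is n = A_1A_2 × A_1A_3 = (76, -114, 76).
The plane has equation n·P = -1482. For A_4: n·A_4 = -1482.
Equal, so A_4 lies in the plane and all four are coplanar.

Yes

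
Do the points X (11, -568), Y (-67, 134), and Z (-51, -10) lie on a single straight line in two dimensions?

Yes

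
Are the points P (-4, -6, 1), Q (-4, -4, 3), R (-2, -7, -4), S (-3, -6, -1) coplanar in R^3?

Yes

The four points are coplanar iff the 3×3 determinant with rows PQ, PR, PS is zero.
Rows: (0, 2, 2), (2, -1, -5), (1, 0, -2).
Expanding along the first row: (0)(2) − (2)(1) + (2)(1) = 0.
Zero determinant ⇒ coplanar.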